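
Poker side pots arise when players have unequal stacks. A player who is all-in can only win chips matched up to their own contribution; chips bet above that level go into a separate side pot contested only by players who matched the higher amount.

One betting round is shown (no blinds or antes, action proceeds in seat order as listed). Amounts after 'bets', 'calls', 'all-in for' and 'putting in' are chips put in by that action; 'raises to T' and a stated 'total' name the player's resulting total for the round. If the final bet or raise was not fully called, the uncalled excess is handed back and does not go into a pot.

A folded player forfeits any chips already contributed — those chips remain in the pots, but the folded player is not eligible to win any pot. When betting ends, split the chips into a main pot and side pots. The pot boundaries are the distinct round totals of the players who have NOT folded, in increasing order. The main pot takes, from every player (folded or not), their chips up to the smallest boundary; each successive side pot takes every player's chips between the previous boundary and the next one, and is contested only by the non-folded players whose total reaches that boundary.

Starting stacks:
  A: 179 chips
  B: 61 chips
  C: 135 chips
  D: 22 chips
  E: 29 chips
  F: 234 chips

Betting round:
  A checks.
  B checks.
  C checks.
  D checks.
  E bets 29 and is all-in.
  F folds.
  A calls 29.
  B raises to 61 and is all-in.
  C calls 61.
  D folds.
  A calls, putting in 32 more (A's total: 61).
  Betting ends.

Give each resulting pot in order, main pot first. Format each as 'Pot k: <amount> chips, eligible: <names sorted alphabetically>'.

Pot 1: 116 chips, eligible: A, B, C, E
Pot 2: 96 chips, eligible: A, B, C

Derivation:
Contributions: A=61, B=61, C=61, E=29
Folded: D, F
Pot levels (distinct totals of non-folded players): 29, 61
Layer 1-29: 29 each from A, B, C, E = 29*4 = 116 chips; eligible A, B, C, E
Layer 30-61: 32 each from A, B, C = 32*3 = 96 chips; eligible A, B, C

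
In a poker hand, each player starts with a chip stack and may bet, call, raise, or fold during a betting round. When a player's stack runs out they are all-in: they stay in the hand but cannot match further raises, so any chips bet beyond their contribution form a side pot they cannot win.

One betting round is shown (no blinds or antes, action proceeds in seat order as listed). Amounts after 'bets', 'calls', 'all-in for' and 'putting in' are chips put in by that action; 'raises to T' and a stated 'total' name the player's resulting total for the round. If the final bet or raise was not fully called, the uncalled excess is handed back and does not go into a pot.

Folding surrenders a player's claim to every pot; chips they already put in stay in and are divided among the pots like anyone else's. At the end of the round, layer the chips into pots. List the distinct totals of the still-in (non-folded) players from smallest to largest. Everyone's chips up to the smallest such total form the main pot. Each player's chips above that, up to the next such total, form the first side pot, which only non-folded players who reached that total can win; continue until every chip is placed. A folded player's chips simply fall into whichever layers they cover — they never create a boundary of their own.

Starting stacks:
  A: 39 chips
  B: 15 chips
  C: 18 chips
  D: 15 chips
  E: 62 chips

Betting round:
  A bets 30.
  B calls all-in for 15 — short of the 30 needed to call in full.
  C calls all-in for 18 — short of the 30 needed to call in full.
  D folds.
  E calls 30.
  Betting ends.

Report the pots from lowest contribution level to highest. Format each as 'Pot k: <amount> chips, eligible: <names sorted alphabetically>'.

Pot 1: 60 chips, eligible: A, B, C, E
Pot 2: 9 chips, eligible: A, C, E
Pot 3: 24 chips, eligible: A, E

Derivation:
Contributions: A=30, B=15, C=18, E=30
Folded: D
Pot levels (distinct totals of non-folded players): 15, 18, 30
Layer 1-15: 15 each from A, B, C, E = 15*4 = 60 chips; eligible A, B, C, E
Layer 16-18: 3 each from A, C, E = 3*3 = 9 chips; eligible A, C, E
Layer 19-30: 12 each from A, E = 12*2 = 24 chips; eligible A, E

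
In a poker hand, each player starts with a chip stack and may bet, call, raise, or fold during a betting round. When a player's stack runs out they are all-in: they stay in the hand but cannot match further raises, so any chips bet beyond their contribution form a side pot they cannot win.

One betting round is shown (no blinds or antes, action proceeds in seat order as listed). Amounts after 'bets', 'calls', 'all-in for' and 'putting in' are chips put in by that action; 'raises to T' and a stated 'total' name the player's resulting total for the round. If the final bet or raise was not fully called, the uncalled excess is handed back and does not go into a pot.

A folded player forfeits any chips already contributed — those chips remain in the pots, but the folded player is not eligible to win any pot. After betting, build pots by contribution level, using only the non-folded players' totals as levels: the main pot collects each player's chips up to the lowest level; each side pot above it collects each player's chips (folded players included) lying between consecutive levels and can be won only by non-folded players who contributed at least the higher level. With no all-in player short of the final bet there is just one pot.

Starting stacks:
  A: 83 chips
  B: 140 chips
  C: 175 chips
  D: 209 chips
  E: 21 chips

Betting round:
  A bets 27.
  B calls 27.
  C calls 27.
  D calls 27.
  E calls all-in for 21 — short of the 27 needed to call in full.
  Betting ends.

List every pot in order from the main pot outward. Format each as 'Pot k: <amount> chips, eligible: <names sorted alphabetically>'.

Pot 1: 105 chips, eligible: A, B, C, D, E
Pot 2: 24 chips, eligible: A, B, C, D

Derivation:
Contributions: A=27, B=27, C=27, D=27, E=21
Pot levels (distinct totals of non-folded players): 21, 27
Layer 1-21: 21 each from A, B, C, D, E = 21*5 = 105 chips; eligible A, B, C, D, E
Layer 22-27: 6 each from A, B, C, D = 6*4 = 24 chips; eligible A, B, C, D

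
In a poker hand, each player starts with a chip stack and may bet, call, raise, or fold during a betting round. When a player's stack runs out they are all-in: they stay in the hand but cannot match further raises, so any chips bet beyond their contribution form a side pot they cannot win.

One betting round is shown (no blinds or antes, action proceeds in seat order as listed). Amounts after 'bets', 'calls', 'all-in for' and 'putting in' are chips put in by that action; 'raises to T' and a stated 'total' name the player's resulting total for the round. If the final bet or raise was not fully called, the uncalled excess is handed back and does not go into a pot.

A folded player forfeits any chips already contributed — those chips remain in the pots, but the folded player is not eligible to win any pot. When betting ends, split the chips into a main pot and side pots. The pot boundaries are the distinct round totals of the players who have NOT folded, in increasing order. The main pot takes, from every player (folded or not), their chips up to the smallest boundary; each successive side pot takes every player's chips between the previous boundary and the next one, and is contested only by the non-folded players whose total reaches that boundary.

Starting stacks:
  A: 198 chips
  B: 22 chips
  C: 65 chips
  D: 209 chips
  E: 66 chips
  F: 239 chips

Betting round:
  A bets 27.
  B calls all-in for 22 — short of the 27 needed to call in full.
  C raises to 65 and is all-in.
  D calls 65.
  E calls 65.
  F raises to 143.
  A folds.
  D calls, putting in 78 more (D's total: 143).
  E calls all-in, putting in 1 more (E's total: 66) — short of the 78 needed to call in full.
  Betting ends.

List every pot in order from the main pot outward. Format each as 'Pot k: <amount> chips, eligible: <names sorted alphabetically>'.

Contributions: A=27, B=22, C=65, D=143, E=66, F=143
Folded: A
Pot levels (distinct totals of non-folded players): 22, 65, 66, 143
Layer 1-22: 22 each from A, B, C, D, E, F = 22*6 = 132 chips; eligible B, C, D, E, F
Layer 23-65: A 5 + C 43 + D 43 + E 43 + F 43 = 177 chips; eligible C, D, E, F
Layer 66-66: 1 each from D, E, F = 1*3 = 3 chips; eligible D, E, F
Layer 67-143: 77 each from D, F = 77*2 = 154 chips; eligible D, F

Pot 1: 132 chips, eligible: B, C, D, E, F
Pot 2: 177 chips, eligible: C, D, E, F
Pot 3: 3 chips, eligible: D, E, F
Pot 4: 154 chips, eligible: D, F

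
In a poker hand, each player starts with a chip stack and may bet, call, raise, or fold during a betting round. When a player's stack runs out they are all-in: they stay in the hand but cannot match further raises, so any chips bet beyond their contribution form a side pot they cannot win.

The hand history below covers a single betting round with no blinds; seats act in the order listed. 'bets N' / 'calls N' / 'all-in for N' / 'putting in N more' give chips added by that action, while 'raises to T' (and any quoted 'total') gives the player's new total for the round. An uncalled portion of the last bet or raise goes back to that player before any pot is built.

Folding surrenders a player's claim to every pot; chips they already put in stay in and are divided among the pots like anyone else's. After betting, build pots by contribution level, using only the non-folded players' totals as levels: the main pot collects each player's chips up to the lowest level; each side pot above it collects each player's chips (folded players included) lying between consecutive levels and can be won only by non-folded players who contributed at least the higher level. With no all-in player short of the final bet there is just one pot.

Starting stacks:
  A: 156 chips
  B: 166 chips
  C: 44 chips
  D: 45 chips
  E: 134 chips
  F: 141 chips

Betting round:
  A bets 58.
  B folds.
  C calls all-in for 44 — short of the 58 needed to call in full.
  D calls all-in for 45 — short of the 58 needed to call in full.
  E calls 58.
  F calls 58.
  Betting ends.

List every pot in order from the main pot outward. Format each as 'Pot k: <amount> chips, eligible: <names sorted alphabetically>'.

Pot 1: 220 chips, eligible: A, C, D, E, F
Pot 2: 4 chips, eligible: A, D, E, F
Pot 3: 39 chips, eligible: A, E, F

Derivation:
Contributions: A=58, C=44, D=45, E=58, F=58
Folded: B
Pot levels (distinct totals of non-folded players): 44, 45, 58
Layer 1-44: 44 each from A, C, D, E, F = 44*5 = 220 chips; eligible A, C, D, E, F
Layer 45-45: 1 each from A, D, E, F = 1*4 = 4 chips; eligible A, D, E, F
Layer 46-58: 13 each from A, E, F = 13*3 = 39 chips; eligible A, E, F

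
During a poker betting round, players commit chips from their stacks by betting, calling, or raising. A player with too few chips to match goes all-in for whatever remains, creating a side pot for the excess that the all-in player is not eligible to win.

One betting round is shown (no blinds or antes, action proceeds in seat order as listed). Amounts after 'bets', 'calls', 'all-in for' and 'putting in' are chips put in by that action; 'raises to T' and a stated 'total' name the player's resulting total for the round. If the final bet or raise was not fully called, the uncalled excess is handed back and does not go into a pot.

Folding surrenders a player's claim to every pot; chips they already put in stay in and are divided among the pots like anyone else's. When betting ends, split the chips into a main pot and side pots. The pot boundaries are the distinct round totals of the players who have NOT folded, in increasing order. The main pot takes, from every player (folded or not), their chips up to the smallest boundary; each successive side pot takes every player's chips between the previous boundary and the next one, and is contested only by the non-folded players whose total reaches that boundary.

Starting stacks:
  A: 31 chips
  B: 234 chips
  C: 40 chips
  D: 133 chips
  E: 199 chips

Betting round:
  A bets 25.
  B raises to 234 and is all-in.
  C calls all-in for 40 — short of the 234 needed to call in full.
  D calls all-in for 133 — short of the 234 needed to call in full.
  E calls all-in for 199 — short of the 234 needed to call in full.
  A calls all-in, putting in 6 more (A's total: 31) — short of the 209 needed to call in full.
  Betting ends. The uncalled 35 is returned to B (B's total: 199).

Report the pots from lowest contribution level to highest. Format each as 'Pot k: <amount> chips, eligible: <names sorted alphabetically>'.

Contributions (after 35 returned to B): A=31, B=199, C=40, D=133, E=199
Pot levels (distinct totals of non-folded players): 31, 40, 133, 199
Layer 1-31: 31 each from A, B, C, D, E = 31*5 = 155 chips; eligible A, B, C, D, E
Layer 32-40: 9 each from B, C, D, E = 9*4 = 36 chips; eligible B, C, D, E
Layer 41-133: 93 each from B, D, E = 93*3 = 279 chips; eligible B, D, E
Layer 134-199: 66 each from B, E = 66*2 = 132 chips; eligible B, E

Pot 1: 155 chips, eligible: A, B, C, D, E
Pot 2: 36 chips, eligible: B, C, D, E
Pot 3: 279 chips, eligible: B, D, E
Pot 4: 132 chips, eligible: B, E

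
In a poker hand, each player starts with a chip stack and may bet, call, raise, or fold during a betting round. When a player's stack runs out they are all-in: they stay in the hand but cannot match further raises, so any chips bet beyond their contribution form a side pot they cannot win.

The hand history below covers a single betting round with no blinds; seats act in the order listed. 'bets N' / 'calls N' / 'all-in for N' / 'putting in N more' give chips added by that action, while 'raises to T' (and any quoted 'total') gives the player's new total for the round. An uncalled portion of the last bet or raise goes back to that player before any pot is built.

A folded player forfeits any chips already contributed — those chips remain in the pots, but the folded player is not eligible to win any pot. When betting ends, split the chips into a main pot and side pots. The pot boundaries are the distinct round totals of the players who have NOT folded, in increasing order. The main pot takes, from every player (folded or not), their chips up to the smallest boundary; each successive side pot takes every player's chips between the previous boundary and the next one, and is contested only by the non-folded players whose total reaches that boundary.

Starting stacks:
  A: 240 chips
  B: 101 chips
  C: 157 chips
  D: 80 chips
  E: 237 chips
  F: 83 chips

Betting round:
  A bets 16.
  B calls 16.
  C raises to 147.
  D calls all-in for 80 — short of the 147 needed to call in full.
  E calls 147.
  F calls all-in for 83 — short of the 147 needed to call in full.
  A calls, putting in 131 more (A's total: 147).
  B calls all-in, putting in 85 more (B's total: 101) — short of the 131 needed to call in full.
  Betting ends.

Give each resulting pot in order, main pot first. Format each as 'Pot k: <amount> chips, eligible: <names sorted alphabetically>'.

Pot 1: 480 chips, eligible: A, B, C, D, E, F
Pot 2: 15 chips, eligible: A, B, C, E, F
Pot 3: 72 chips, eligible: A, B, C, E
Pot 4: 138 chips, eligible: A, C, E

Derivation:
Contributions: A=147, B=101, C=147, D=80, E=147, F=83
Pot levels (distinct totals of non-folded players): 80, 83, 101, 147
Layer 1-80: 80 each from A, B, C, D, E, F = 80*6 = 480 chips; eligible A, B, C, D, E, F
Layer 81-83: 3 each from A, B, C, E, F = 3*5 = 15 chips; eligible A, B, C, E, F
Layer 84-101: 18 each from A, B, C, E = 18*4 = 72 chips; eligible A, B, C, E
Layer 102-147: 46 each from A, C, E = 46*3 = 138 chips; eligible A, C, E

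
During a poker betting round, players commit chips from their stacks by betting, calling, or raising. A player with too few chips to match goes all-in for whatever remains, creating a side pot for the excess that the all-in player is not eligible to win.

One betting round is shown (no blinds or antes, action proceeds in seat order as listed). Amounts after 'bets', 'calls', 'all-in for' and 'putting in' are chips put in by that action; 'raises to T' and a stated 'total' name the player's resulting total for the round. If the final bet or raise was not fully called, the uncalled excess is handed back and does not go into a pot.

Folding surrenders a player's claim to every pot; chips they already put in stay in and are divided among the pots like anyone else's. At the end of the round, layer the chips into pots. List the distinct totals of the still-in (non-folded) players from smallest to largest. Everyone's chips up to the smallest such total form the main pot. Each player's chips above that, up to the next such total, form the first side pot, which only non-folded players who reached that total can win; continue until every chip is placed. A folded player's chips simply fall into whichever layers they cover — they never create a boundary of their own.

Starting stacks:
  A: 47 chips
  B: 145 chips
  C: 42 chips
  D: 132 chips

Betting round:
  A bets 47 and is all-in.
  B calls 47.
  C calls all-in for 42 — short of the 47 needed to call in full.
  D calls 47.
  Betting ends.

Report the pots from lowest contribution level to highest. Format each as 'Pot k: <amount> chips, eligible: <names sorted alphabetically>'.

Contributions: A=47, B=47, C=42, D=47
Pot levels (distinct totals of non-folded players): 42, 47
Layer 1-42: 42 each from A, B, C, D = 42*4 = 168 chips; eligible A, B, C, D
Layer 43-47: 5 each from A, B, D = 5*3 = 15 chips; eligible A, B, D

Pot 1: 168 chips, eligible: A, B, C, D
Pot 2: 15 chips, eligible: A, B, D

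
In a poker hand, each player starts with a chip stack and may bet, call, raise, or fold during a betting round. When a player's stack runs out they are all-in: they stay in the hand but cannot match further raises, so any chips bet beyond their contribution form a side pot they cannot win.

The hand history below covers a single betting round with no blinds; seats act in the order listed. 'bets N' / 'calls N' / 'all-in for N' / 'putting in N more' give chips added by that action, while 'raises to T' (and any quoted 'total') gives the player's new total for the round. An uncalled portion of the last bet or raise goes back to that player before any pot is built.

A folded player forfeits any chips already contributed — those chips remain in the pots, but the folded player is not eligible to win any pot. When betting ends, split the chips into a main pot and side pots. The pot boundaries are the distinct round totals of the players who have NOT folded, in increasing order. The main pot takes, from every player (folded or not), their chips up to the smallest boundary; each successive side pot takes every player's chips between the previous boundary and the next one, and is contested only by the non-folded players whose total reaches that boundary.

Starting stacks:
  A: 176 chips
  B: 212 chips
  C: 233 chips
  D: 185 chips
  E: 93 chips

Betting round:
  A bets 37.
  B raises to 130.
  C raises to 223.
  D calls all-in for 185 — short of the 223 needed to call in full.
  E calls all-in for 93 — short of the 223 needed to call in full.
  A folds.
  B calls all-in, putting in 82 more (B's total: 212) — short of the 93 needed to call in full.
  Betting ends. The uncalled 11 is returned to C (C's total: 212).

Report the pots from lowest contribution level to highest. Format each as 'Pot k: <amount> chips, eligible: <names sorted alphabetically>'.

Contributions (after 11 returned to C): A=37, B=212, C=212, D=185, E=93
Folded: A
Pot levels (distinct totals of non-folded players): 93, 185, 212
Layer 1-93: A 37 + B 93 + C 93 + D 93 + E 93 = 409 chips; eligible B, C, D, E
Layer 94-185: 92 each from B, C, D = 92*3 = 276 chips; eligible B, C, D
Layer 186-212: 27 each from B, C = 27*2 = 54 chips; eligible B, C

Pot 1: 409 chips, eligible: B, C, D, E
Pot 2: 276 chips, eligible: B, C, D
Pot 3: 54 chips, eligible: B, C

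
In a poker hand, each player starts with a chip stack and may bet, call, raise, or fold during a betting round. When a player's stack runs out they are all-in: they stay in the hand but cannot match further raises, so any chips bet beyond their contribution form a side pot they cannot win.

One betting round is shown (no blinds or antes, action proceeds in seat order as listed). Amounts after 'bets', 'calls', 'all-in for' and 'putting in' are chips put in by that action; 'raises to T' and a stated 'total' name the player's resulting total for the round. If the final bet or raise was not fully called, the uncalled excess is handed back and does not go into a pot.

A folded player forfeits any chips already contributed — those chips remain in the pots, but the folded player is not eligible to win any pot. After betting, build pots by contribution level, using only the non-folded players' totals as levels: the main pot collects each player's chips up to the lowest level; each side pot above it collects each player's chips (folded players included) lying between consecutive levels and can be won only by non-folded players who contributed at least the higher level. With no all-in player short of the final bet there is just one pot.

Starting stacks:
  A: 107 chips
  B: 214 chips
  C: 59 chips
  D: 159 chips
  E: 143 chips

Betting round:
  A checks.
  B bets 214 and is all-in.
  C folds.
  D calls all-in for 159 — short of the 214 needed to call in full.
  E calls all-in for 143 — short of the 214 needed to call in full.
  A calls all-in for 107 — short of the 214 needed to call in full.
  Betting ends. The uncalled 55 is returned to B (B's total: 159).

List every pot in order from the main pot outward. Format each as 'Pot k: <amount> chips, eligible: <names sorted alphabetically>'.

Contributions (after 55 returned to B): A=107, B=159, D=159, E=143
Folded: C
Pot levels (distinct totals of non-folded players): 107, 143, 159
Layer 1-107: 107 each from A, B, D, E = 107*4 = 428 chips; eligible A, B, D, E
Layer 108-143: 36 each from B, D, E = 36*3 = 108 chips; eligible B, D, E
Layer 144-159: 16 each from B, D = 16*2 = 32 chips; eligible B, D

Pot 1: 428 chips, eligible: A, B, D, E
Pot 2: 108 chips, eligible: B, D, E
Pot 3: 32 chips, eligible: B, D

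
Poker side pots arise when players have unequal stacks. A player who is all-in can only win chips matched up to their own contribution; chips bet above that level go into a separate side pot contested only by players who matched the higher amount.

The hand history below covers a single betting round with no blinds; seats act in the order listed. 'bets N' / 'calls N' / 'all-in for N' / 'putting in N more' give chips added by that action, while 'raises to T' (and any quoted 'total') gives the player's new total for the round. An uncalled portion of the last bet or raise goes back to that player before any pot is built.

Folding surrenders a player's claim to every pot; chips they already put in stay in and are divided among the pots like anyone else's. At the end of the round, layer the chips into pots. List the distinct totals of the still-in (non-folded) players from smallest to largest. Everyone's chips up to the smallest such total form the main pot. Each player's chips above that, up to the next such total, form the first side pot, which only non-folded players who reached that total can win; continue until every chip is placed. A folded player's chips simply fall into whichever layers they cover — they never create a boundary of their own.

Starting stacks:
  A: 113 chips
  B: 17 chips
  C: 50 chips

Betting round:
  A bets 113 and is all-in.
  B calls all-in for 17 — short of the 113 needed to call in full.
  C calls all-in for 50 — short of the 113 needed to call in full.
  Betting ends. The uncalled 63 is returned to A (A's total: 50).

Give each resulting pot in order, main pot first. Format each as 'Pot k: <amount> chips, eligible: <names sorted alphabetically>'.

Pot 1: 51 chips, eligible: A, B, C
Pot 2: 66 chips, eligible: A, C

Derivation:
Contributions (after 63 returned to A): A=50, B=17, C=50
Pot levels (distinct totals of non-folded players): 17, 50
Layer 1-17: 17 each from A, B, C = 17*3 = 51 chips; eligible A, B, C
Layer 18-50: 33 each from A, C = 33*2 = 66 chips; eligible A, C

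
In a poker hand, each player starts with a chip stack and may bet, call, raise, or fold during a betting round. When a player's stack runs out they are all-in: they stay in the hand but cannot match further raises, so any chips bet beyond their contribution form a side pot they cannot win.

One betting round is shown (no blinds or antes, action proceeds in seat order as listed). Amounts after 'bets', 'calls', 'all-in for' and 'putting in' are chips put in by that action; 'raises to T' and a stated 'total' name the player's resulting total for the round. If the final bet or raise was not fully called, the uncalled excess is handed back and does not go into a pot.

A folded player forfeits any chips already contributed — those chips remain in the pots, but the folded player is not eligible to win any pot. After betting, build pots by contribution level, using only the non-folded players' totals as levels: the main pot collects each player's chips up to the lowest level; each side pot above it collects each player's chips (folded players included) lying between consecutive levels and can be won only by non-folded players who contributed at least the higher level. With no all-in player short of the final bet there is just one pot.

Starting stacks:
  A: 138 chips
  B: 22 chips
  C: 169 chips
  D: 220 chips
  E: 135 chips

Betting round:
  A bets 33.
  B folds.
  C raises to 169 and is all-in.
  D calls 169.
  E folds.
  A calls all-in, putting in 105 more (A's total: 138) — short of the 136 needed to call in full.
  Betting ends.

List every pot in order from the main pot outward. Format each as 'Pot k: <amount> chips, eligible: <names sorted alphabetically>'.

Pot 1: 414 chips, eligible: A, C, D
Pot 2: 62 chips, eligible: C, D

Derivation:
Contributions: A=138, C=169, D=169
Folded: B, E
Pot levels (distinct totals of non-folded players): 138, 169
Layer 1-138: 138 each from A, C, D = 138*3 = 414 chips; eligible A, C, D
Layer 139-169: 31 each from C, D = 31*2 = 62 chips; eligible C, D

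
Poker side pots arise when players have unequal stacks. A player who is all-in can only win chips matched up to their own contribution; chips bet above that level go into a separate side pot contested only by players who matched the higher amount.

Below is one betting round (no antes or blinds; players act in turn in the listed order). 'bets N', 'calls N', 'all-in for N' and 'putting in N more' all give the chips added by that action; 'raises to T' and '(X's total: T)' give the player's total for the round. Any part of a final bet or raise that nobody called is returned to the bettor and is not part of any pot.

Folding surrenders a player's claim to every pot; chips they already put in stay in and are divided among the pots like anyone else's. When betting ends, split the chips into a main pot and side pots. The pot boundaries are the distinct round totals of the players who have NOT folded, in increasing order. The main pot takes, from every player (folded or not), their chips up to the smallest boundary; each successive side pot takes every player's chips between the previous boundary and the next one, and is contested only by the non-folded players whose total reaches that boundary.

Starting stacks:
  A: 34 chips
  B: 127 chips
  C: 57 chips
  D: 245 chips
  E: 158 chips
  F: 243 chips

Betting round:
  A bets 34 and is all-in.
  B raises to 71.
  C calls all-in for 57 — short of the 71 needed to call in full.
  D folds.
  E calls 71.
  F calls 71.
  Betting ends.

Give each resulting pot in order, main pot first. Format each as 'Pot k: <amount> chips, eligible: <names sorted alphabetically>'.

Contributions: A=34, B=71, C=57, E=71, F=71
Folded: D
Pot levels (distinct totals of non-folded players): 34, 57, 71
Layer 1-34: 34 each from A, B, C, E, F = 34*5 = 170 chips; eligible A, B, C, E, F
Layer 35-57: 23 each from B, C, E, F = 23*4 = 92 chips; eligible B, C, E, F
Layer 58-71: 14 each from B, E, F = 14*3 = 42 chips; eligible B, E, F

Pot 1: 170 chips, eligible: A, B, C, E, F
Pot 2: 92 chips, eligible: B, C, E, F
Pot 3: 42 chips, eligible: B, E, F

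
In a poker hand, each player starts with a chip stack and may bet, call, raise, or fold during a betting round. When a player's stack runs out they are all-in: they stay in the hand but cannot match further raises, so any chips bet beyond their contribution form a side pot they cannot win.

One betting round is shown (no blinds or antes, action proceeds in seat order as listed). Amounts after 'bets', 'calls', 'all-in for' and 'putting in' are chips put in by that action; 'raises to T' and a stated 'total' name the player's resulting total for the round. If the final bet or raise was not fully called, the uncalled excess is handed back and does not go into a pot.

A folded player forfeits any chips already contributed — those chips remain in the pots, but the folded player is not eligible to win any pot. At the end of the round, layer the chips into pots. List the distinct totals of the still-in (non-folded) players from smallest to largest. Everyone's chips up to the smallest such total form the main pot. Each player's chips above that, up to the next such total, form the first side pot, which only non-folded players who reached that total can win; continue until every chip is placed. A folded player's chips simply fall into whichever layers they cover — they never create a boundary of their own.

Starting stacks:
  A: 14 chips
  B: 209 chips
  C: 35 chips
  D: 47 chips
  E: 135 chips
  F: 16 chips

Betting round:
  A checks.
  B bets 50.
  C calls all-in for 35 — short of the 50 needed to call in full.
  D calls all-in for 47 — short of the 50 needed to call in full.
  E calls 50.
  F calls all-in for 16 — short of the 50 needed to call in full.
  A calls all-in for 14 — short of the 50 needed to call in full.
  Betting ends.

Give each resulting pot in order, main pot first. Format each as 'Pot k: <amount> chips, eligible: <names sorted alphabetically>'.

Contributions: A=14, B=50, C=35, D=47, E=50, F=16
Pot levels (distinct totals of non-folded players): 14, 16, 35, 47, 50
Layer 1-14: 14 each from A, B, C, D, E, F = 14*6 = 84 chips; eligible A, B, C, D, E, F
Layer 15-16: 2 each from B, C, D, E, F = 2*5 = 10 chips; eligible B, C, D, E, F
Layer 17-35: 19 each from B, C, D, E = 19*4 = 76 chips; eligible B, C, D, E
Layer 36-47: 12 each from B, D, E = 12*3 = 36 chips; eligible B, D, E
Layer 48-50: 3 each from B, E = 3*2 = 6 chips; eligible B, E

Pot 1: 84 chips, eligible: A, B, C, D, E, F
Pot 2: 10 chips, eligible: B, C, D, E, F
Pot 3: 76 chips, eligible: B, C, D, E
Pot 4: 36 chips, eligible: B, D, E
Pot 5: 6 chips, eligible: B, E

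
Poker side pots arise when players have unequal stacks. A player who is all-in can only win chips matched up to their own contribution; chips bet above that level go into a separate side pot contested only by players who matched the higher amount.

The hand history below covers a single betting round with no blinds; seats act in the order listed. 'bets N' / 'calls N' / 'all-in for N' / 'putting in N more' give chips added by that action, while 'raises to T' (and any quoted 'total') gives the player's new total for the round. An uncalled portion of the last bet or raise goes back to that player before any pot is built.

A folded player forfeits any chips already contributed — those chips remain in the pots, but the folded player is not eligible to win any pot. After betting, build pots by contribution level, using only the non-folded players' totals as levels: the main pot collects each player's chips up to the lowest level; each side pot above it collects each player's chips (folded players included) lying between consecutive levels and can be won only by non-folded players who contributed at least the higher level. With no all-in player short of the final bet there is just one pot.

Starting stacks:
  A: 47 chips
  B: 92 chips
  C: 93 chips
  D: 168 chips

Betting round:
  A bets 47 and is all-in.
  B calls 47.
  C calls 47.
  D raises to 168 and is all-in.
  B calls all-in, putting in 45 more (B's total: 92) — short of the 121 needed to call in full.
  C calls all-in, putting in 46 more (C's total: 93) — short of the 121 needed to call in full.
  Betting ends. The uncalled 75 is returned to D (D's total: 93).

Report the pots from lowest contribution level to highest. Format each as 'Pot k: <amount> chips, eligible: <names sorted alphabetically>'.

Pot 1: 188 chips, eligible: A, B, C, D
Pot 2: 135 chips, eligible: B, C, D
Pot 3: 2 chips, eligible: C, D

Derivation:
Contributions (after 75 returned to D): A=47, B=92, C=93, D=93
Pot levels (distinct totals of non-folded players): 47, 92, 93
Layer 1-47: 47 each from A, B, C, D = 47*4 = 188 chips; eligible A, B, C, D
Layer 48-92: 45 each from B, C, D = 45*3 = 135 chips; eligible B, C, D
Layer 93-93: 1 each from C, D = 1*2 = 2 chips; eligible C, D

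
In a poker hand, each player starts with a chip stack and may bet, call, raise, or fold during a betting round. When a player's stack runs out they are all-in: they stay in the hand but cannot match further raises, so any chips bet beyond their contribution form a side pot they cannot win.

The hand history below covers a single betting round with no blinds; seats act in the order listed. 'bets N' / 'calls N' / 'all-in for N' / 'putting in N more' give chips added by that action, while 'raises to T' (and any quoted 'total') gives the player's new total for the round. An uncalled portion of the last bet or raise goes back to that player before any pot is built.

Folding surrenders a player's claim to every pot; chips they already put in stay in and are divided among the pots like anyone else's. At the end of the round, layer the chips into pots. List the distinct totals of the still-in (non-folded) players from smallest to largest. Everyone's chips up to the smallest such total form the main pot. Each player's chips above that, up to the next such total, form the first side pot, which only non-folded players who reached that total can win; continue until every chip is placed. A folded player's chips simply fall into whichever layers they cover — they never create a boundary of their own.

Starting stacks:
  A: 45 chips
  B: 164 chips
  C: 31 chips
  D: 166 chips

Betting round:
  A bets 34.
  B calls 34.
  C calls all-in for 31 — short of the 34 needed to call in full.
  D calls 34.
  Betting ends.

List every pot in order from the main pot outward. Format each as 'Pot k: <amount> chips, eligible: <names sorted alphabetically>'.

Pot 1: 124 chips, eligible: A, B, C, D
Pot 2: 9 chips, eligible: A, B, D

Derivation:
Contributions: A=34, B=34, C=31, D=34
Pot levels (distinct totals of non-folded players): 31, 34
Layer 1-31: 31 each from A, B, C, D = 31*4 = 124 chips; eligible A, B, C, D
Layer 32-34: 3 each from A, B, D = 3*3 = 9 chips; eligible A, B, D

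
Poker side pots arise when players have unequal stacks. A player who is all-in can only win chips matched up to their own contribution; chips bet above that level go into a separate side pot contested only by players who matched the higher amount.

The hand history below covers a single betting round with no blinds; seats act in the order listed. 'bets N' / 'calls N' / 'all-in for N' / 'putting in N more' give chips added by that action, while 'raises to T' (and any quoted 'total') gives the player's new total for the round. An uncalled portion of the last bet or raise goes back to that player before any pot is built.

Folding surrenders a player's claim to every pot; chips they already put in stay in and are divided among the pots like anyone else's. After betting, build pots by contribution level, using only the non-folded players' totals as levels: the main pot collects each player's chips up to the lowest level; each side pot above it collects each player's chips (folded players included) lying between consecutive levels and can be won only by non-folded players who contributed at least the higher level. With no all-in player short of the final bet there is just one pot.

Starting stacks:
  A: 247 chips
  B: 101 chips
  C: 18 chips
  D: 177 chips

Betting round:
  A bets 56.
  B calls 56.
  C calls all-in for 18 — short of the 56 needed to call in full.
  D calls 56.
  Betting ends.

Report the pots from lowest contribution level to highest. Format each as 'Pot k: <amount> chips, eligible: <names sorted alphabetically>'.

Contributions: A=56, B=56, C=18, D=56
Pot levels (distinct totals of non-folded players): 18, 56
Layer 1-18: 18 each from A, B, C, D = 18*4 = 72 chips; eligible A, B, C, D
Layer 19-56: 38 each from A, B, D = 38*3 = 114 chips; eligible A, B, D

Pot 1: 72 chips, eligible: A, B, C, D
Pot 2: 114 chips, eligible: A, B, D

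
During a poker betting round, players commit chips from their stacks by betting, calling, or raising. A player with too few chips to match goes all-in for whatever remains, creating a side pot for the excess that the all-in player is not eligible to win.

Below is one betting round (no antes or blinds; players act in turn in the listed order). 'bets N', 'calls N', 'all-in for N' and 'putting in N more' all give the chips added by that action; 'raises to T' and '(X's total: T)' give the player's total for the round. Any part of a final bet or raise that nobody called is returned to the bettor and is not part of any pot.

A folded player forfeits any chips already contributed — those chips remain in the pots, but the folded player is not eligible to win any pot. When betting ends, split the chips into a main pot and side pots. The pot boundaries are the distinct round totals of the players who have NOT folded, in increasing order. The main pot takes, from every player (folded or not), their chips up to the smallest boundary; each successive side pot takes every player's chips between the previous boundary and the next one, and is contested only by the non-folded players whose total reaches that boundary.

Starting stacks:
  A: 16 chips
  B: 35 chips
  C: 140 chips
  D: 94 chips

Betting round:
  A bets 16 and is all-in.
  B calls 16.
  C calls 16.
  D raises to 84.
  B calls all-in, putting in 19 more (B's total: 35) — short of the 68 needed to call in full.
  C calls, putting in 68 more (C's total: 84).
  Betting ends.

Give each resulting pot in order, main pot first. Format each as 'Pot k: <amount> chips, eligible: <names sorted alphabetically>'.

Pot 1: 64 chips, eligible: A, B, C, D
Pot 2: 57 chips, eligible: B, C, D
Pot 3: 98 chips, eligible: C, D

Derivation:
Contributions: A=16, B=35, C=84, D=84
Pot levels (distinct totals of non-folded players): 16, 35, 84
Layer 1-16: 16 each from A, B, C, D = 16*4 = 64 chips; eligible A, B, C, D
Layer 17-35: 19 each from B, C, D = 19*3 = 57 chips; eligible B, C, D
Layer 36-84: 49 each from C, D = 49*2 = 98 chips; eligible C, D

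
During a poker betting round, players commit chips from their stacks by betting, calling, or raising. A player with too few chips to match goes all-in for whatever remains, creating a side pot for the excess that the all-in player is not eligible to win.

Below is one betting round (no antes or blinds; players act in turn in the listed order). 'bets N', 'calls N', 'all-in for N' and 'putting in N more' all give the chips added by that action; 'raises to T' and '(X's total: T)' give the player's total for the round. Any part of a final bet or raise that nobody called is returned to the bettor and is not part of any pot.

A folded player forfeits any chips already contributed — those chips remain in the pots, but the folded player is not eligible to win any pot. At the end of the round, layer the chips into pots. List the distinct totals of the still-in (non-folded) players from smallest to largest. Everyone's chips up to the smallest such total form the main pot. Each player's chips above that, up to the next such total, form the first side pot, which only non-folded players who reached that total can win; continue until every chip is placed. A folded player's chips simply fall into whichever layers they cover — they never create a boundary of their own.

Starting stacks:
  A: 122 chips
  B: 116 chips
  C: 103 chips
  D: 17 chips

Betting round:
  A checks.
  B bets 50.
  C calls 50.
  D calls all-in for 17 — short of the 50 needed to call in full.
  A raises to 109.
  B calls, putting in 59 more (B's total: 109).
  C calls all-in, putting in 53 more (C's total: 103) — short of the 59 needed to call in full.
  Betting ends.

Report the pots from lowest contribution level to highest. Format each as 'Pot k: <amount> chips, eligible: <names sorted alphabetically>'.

Pot 1: 68 chips, eligible: A, B, C, D
Pot 2: 258 chips, eligible: A, B, C
Pot 3: 12 chips, eligible: A, B

Derivation:
Contributions: A=109, B=109, C=103, D=17
Pot levels (distinct totals of non-folded players): 17, 103, 109
Layer 1-17: 17 each from A, B, C, D = 17*4 = 68 chips; eligible A, B, C, D
Layer 18-103: 86 each from A, B, C = 86*3 = 258 chips; eligible A, B, C
Layer 104-109: 6 each from A, B = 6*2 = 12 chips; eligible A, B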